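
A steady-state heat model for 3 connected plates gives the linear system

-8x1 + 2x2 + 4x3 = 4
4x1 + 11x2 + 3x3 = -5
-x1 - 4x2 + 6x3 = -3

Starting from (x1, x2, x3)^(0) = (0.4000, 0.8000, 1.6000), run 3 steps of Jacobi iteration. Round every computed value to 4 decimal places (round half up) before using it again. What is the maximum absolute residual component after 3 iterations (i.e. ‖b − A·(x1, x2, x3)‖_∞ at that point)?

2.5655

Iteration 1:
  x1 = (4 - (2)·0.8000 - (4)·1.6000) / (-8) = 0.5000
  x2 = (-5 - (4)·0.4000 - (3)·1.6000) / (11) = -1.0364
  x3 = (-3 - (-1)·0.4000 - (-4)·0.8000) / (6) = 0.1000
Iteration 2:
  x1 = (4 - (2)·-1.0364 - (4)·0.1000) / (-8) = -0.7091
  x2 = (-5 - (4)·0.5000 - (3)·0.1000) / (11) = -0.6636
  x3 = (-3 - (-1)·0.5000 - (-4)·-1.0364) / (6) = -1.1076
Iteration 3:
  x1 = (4 - (2)·-0.6636 - (4)·-1.1076) / (-8) = -1.2197
  x2 = (-5 - (4)·-0.7091 - (3)·-1.1076) / (11) = 0.1054
  x3 = (-3 - (-1)·-0.7091 - (-4)·-0.6636) / (6) = -1.0606
Residual b − A·x = (-1.7260, 1.9012, 2.5655); ∞-norm = 2.5655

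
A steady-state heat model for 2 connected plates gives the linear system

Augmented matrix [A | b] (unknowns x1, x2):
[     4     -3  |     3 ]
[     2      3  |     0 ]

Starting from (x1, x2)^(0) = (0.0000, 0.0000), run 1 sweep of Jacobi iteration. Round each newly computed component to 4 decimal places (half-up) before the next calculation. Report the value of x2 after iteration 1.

0.0000

Iteration 1:
  x1 = (3 - (-3)·0.0000) / (4) = 0.7500
  x2 = (0 - (2)·0.0000) / (3) = 0.0000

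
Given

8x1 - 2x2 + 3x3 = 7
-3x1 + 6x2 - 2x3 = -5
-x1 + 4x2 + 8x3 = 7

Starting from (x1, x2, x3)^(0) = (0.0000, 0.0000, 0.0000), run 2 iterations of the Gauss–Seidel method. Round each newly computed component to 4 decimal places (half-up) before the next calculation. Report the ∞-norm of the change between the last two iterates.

0.5423

Iteration 1:
  x1 = (7 - (-2)·0.0000 - (3)·0.0000) / (8) = 0.8750
  x2 = (-5 - (-3)·0.8750 - (-2)·0.0000) / (6) = -0.3958
  x3 = (7 - (-1)·0.8750 - (4)·-0.3958) / (8) = 1.1823
Iteration 2:
  x1 = (7 - (-2)·-0.3958 - (3)·1.1823) / (8) = 0.3327
  x2 = (-5 - (-3)·0.3327 - (-2)·1.1823) / (6) = -0.2729
  x3 = (7 - (-1)·0.3327 - (4)·-0.2729) / (8) = 1.0530
Change: (-0.5423, 0.1229, -0.1293) → max |·| = 0.5423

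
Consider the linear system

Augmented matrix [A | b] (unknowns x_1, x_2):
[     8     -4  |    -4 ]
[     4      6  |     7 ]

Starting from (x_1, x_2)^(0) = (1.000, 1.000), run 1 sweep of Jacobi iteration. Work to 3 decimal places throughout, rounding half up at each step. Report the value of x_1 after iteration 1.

0.000

Iteration 1:
  x_1 = (-4 - (-4)·1.000) / (8) = 0.000
  x_2 = (7 - (4)·1.000) / (6) = 0.500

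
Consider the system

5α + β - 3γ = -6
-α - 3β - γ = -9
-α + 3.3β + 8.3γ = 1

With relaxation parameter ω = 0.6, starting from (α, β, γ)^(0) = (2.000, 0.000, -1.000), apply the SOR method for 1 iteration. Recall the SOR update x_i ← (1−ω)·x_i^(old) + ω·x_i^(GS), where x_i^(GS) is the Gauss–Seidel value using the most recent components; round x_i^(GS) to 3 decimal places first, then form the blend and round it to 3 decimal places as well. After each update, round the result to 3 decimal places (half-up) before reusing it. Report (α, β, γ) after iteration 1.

Iteration 1:
  α: GS value = (-6 - (1)·0.000 - (-3)·-1.000) / (5) = -1.800;  α ← (1−ω)·2.000 + ω·-1.800 = -0.280
  β: GS value = (-9 - (-1)·-0.280 - (-1)·-1.000) / (-3) = 3.427;  β ← (1−ω)·0.000 + ω·3.427 = 2.056
  γ: GS value = (1 - (-1)·-0.280 - (3.3)·2.056) / (8.3) = -0.731;  γ ← (1−ω)·-1.000 + ω·-0.731 = -0.839

(-0.280, 2.056, -0.839)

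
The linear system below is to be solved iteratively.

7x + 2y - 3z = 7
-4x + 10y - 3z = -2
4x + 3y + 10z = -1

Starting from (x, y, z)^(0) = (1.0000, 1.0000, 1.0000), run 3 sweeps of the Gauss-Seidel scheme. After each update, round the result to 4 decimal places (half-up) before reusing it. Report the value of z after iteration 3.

Iteration 1:
  x = (7 - (2)·1.0000 - (-3)·1.0000) / (7) = 1.1429
  y = (-2 - (-4)·1.1429 - (-3)·1.0000) / (10) = 0.5572
  z = (-1 - (4)·1.1429 - (3)·0.5572) / (10) = -0.7243
Iteration 2:
  x = (7 - (2)·0.5572 - (-3)·-0.7243) / (7) = 0.5304
  y = (-2 - (-4)·0.5304 - (-3)·-0.7243) / (10) = -0.2051
  z = (-1 - (4)·0.5304 - (3)·-0.2051) / (10) = -0.2506
Iteration 3:
  x = (7 - (2)·-0.2051 - (-3)·-0.2506) / (7) = 0.9512
  y = (-2 - (-4)·0.9512 - (-3)·-0.2506) / (10) = 0.1053
  z = (-1 - (4)·0.9512 - (3)·0.1053) / (10) = -0.5121

-0.5121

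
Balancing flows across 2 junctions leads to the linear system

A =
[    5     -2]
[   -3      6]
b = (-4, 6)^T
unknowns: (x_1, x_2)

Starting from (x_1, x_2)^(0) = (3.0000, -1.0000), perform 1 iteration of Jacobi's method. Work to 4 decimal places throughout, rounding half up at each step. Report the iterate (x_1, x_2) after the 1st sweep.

Iteration 1:
  x_1 = (-4 - (-2)·-1.0000) / (5) = -1.2000
  x_2 = (6 - (-3)·3.0000) / (6) = 2.5000

(-1.2000, 2.5000)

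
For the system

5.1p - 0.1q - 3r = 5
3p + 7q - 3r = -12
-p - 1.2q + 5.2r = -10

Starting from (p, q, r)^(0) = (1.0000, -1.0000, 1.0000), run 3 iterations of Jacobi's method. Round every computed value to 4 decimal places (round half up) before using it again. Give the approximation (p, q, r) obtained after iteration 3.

Iteration 1:
  p = (5 - (-0.1)·-1.0000 - (-3)·1.0000) / (5.1) = 1.5490
  q = (-12 - (3)·1.0000 - (-3)·1.0000) / (7) = -1.7143
  r = (-10 - (-1)·1.0000 - (-1.2)·-1.0000) / (5.2) = -1.9615
Iteration 2:
  p = (5 - (-0.1)·-1.7143 - (-3)·-1.9615) / (5.1) = -0.2070
  q = (-12 - (3)·1.5490 - (-3)·-1.9615) / (7) = -3.2188
  r = (-10 - (-1)·1.5490 - (-1.2)·-1.7143) / (5.2) = -2.0208
Iteration 3:
  p = (5 - (-0.1)·-3.2188 - (-3)·-2.0208) / (5.1) = -0.2714
  q = (-12 - (3)·-0.2070 - (-3)·-2.0208) / (7) = -2.4916
  r = (-10 - (-1)·-0.2070 - (-1.2)·-3.2188) / (5.2) = -2.7057

(-0.2714, -2.4916, -2.7057)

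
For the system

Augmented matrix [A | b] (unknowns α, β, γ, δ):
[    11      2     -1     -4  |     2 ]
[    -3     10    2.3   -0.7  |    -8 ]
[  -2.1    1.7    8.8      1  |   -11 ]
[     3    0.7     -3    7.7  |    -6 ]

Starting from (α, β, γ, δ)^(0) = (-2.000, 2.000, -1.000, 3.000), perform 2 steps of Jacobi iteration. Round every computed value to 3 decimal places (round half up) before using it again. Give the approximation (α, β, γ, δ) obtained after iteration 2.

(-0.074, -0.030, -0.804, -1.967)

Iteration 1:
  α = (2 - (2)·2.000 - (-1)·-1.000 - (-4)·3.000) / (11) = 0.818
  β = (-8 - (-3)·-2.000 - (2.3)·-1.000 - (-0.7)·3.000) / (10) = -0.960
  γ = (-11 - (-2.1)·-2.000 - (1.7)·2.000 - (1)·3.000) / (8.8) = -2.455
  δ = (-6 - (3)·-2.000 - (0.7)·2.000 - (-3)·-1.000) / (7.7) = -0.571
Iteration 2:
  α = (2 - (2)·-0.960 - (-1)·-2.455 - (-4)·-0.571) / (11) = -0.074
  β = (-8 - (-3)·0.818 - (2.3)·-2.455 - (-0.7)·-0.571) / (10) = -0.030
  γ = (-11 - (-2.1)·0.818 - (1.7)·-0.960 - (1)·-0.571) / (8.8) = -0.804
  δ = (-6 - (3)·0.818 - (0.7)·-0.960 - (-3)·-2.455) / (7.7) = -1.967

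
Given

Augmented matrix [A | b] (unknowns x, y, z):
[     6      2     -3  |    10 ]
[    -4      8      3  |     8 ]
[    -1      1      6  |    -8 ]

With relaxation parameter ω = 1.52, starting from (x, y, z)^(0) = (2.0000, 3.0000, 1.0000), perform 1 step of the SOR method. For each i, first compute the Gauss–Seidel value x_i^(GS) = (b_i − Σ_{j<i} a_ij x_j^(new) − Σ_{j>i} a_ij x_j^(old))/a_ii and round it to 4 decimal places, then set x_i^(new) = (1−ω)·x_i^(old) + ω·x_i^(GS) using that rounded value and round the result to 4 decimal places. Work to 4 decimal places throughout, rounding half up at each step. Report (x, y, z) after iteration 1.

Iteration 1:
  x: GS value = (10 - (2)·3.0000 - (-3)·1.0000) / (6) = 1.1667;  x ← (1−ω)·2.0000 + ω·1.1667 = 0.7334
  y: GS value = (8 - (-4)·0.7334 - (3)·1.0000) / (8) = 0.9917;  y ← (1−ω)·3.0000 + ω·0.9917 = -0.0526
  z: GS value = (-8 - (-1)·0.7334 - (1)·-0.0526) / (6) = -1.2023;  z ← (1−ω)·1.0000 + ω·-1.2023 = -2.3475

(0.7334, -0.0526, -2.3475)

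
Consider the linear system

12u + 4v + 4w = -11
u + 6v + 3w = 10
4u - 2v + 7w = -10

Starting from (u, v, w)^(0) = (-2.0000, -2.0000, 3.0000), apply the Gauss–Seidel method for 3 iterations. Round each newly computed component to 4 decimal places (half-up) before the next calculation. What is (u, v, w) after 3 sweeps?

(-1.5047, 2.0905, 0.0285)

Iteration 1:
  u = (-11 - (4)·-2.0000 - (4)·3.0000) / (12) = -1.2500
  v = (10 - (1)·-1.2500 - (3)·3.0000) / (6) = 0.3750
  w = (-10 - (4)·-1.2500 - (-2)·0.3750) / (7) = -0.6071
Iteration 2:
  u = (-11 - (4)·0.3750 - (4)·-0.6071) / (12) = -0.8393
  v = (10 - (1)·-0.8393 - (3)·-0.6071) / (6) = 2.1101
  w = (-10 - (4)·-0.8393 - (-2)·2.1101) / (7) = -0.3461
Iteration 3:
  u = (-11 - (4)·2.1101 - (4)·-0.3461) / (12) = -1.5047
  v = (10 - (1)·-1.5047 - (3)·-0.3461) / (6) = 2.0905
  w = (-10 - (4)·-1.5047 - (-2)·2.0905) / (7) = 0.0285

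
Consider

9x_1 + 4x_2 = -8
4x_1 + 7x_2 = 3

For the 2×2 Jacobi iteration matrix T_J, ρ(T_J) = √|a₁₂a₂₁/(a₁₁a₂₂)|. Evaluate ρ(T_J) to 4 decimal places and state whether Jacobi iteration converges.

0.5040

a₁₂a₂₁/(a₁₁a₂₂) = (4)·(4) / ((9)·(7)) = 0.253968
ρ = √|0.253968| = √0.253968 = 0.5040
ρ < 1, so Jacobi converges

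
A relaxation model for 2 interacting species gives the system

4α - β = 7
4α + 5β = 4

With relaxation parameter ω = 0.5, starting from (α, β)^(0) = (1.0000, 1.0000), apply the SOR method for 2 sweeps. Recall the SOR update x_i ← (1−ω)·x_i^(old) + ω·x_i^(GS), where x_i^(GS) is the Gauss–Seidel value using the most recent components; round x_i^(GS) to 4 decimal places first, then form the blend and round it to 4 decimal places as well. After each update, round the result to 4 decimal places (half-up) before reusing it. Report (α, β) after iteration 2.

(1.6625, -0.1150)

Iteration 1:
  α: GS value = (7 - (-1)·1.0000) / (4) = 2.0000;  α ← (1−ω)·1.0000 + ω·2.0000 = 1.5000
  β: GS value = (4 - (4)·1.5000) / (5) = -0.4000;  β ← (1−ω)·1.0000 + ω·-0.4000 = 0.3000
Iteration 2:
  α: GS value = (7 - (-1)·0.3000) / (4) = 1.8250;  α ← (1−ω)·1.5000 + ω·1.8250 = 1.6625
  β: GS value = (4 - (4)·1.6625) / (5) = -0.5300;  β ← (1−ω)·0.3000 + ω·-0.5300 = -0.1150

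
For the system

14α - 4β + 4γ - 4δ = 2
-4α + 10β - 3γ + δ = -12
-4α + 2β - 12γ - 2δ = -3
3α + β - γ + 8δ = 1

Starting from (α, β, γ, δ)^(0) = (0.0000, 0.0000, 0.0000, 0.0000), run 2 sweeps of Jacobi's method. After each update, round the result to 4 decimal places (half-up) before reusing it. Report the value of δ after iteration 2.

Iteration 1:
  α = (2 - (-4)·0.0000 - (4)·0.0000 - (-4)·0.0000) / (14) = 0.1429
  β = (-12 - (-4)·0.0000 - (-3)·0.0000 - (1)·0.0000) / (10) = -1.2000
  γ = (-3 - (-4)·0.0000 - (2)·0.0000 - (-2)·0.0000) / (-12) = 0.2500
  δ = (1 - (3)·0.0000 - (1)·0.0000 - (-1)·0.0000) / (8) = 0.1250
Iteration 2:
  α = (2 - (-4)·-1.2000 - (4)·0.2500 - (-4)·0.1250) / (14) = -0.2357
  β = (-12 - (-4)·0.1429 - (-3)·0.2500 - (1)·0.1250) / (10) = -1.0803
  γ = (-3 - (-4)·0.1429 - (2)·-1.2000 - (-2)·0.1250) / (-12) = -0.0185
  δ = (1 - (3)·0.1429 - (1)·-1.2000 - (-1)·0.2500) / (8) = 0.2527

0.2527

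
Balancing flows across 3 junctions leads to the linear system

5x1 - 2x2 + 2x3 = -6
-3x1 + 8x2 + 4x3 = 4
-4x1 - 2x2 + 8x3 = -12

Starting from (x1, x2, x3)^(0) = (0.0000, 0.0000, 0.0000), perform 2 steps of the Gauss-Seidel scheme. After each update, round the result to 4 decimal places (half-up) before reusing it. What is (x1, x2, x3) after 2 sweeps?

(-0.3450, 1.4144, -1.3189)

Iteration 1:
  x1 = (-6 - (-2)·0.0000 - (2)·0.0000) / (5) = -1.2000
  x2 = (4 - (-3)·-1.2000 - (4)·0.0000) / (8) = 0.0500
  x3 = (-12 - (-4)·-1.2000 - (-2)·0.0500) / (8) = -2.0875
Iteration 2:
  x1 = (-6 - (-2)·0.0500 - (2)·-2.0875) / (5) = -0.3450
  x2 = (4 - (-3)·-0.3450 - (4)·-2.0875) / (8) = 1.4144
  x3 = (-12 - (-4)·-0.3450 - (-2)·1.4144) / (8) = -1.3189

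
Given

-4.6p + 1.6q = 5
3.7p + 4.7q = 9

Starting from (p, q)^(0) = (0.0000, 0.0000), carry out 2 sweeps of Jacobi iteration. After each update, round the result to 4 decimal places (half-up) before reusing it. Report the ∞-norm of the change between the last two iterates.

Iteration 1:
  p = (5 - (1.6)·0.0000) / (-4.6) = -1.0870
  q = (9 - (3.7)·0.0000) / (4.7) = 1.9149
Iteration 2:
  p = (5 - (1.6)·1.9149) / (-4.6) = -0.4209
  q = (9 - (3.7)·-1.0870) / (4.7) = 2.7706
Change: (0.6661, 0.8557) → max |·| = 0.8557

0.8557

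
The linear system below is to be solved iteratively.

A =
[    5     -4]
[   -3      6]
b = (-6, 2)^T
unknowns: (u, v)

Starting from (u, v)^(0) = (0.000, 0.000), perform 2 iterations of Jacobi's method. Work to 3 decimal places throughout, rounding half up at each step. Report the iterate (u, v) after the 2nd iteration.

Iteration 1:
  u = (-6 - (-4)·0.000) / (5) = -1.200
  v = (2 - (-3)·0.000) / (6) = 0.333
Iteration 2:
  u = (-6 - (-4)·0.333) / (5) = -0.934
  v = (2 - (-3)·-1.200) / (6) = -0.267

(-0.934, -0.267)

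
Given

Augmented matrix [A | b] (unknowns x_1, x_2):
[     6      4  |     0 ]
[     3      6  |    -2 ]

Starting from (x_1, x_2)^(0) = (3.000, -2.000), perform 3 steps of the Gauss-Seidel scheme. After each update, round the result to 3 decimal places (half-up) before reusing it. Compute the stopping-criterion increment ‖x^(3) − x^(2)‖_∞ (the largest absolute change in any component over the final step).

0.222

Iteration 1:
  x_1 = (0 - (4)·-2.000) / (6) = 1.333
  x_2 = (-2 - (3)·1.333) / (6) = -1.000
Iteration 2:
  x_1 = (0 - (4)·-1.000) / (6) = 0.667
  x_2 = (-2 - (3)·0.667) / (6) = -0.667
Iteration 3:
  x_1 = (0 - (4)·-0.667) / (6) = 0.445
  x_2 = (-2 - (3)·0.445) / (6) = -0.556
Change: (-0.222, 0.111) → max |·| = 0.222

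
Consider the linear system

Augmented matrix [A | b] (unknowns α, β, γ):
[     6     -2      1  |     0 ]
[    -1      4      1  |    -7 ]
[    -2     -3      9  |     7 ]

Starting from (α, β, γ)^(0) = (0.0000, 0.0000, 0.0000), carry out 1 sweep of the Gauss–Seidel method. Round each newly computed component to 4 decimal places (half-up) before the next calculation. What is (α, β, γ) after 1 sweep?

(0.0000, -1.7500, 0.1944)

Iteration 1:
  α = (0 - (-2)·0.0000 - (1)·0.0000) / (6) = 0.0000
  β = (-7 - (-1)·0.0000 - (1)·0.0000) / (4) = -1.7500
  γ = (7 - (-2)·0.0000 - (-3)·-1.7500) / (9) = 0.1944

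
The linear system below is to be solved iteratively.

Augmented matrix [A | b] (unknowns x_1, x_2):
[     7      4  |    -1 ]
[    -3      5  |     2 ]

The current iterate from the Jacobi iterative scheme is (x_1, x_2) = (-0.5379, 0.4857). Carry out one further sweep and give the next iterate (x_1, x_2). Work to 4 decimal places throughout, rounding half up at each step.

One sweep:
  x_1 = (-1 - (4)·0.4857) / (7) = -0.4204
  x_2 = (2 - (-3)·-0.5379) / (5) = 0.0773

(-0.4204, 0.0773)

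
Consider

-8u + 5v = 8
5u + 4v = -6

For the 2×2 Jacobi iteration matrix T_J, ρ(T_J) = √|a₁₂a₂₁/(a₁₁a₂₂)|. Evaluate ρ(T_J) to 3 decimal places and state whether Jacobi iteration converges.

0.884

a₁₂a₂₁/(a₁₁a₂₂) = (5)·(5) / ((-8)·(4)) = -0.781250
ρ = √|-0.781250| = √0.781250 = 0.884
ρ < 1, so Jacobi converges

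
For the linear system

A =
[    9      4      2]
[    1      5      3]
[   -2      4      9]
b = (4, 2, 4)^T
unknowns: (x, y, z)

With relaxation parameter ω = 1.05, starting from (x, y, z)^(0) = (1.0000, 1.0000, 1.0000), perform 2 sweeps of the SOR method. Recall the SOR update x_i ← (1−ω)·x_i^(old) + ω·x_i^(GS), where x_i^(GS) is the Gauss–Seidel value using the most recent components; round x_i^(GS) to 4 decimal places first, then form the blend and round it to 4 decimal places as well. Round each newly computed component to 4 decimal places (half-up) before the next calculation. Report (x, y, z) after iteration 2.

(0.4708, 0.0514, 0.5303)

Iteration 1:
  x: GS value = (4 - (4)·1.0000 - (2)·1.0000) / (9) = -0.2222;  x ← (1−ω)·1.0000 + ω·-0.2222 = -0.2833
  y: GS value = (2 - (1)·-0.2833 - (3)·1.0000) / (5) = -0.1433;  y ← (1−ω)·1.0000 + ω·-0.1433 = -0.2005
  z: GS value = (4 - (-2)·-0.2833 - (4)·-0.2005) / (9) = 0.4706;  z ← (1−ω)·1.0000 + ω·0.4706 = 0.4441
Iteration 2:
  x: GS value = (4 - (4)·-0.2005 - (2)·0.4441) / (9) = 0.4349;  x ← (1−ω)·-0.2833 + ω·0.4349 = 0.4708
  y: GS value = (2 - (1)·0.4708 - (3)·0.4441) / (5) = 0.0394;  y ← (1−ω)·-0.2005 + ω·0.0394 = 0.0514
  z: GS value = (4 - (-2)·0.4708 - (4)·0.0514) / (9) = 0.5262;  z ← (1−ω)·0.4441 + ω·0.5262 = 0.5303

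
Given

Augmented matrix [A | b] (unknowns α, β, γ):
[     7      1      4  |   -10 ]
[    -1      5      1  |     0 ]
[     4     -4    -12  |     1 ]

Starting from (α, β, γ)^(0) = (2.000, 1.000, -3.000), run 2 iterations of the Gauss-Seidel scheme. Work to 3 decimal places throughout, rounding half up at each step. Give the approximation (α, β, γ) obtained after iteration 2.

Iteration 1:
  α = (-10 - (1)·1.000 - (4)·-3.000) / (7) = 0.143
  β = (0 - (-1)·0.143 - (1)·-3.000) / (5) = 0.629
  γ = (1 - (4)·0.143 - (-4)·0.629) / (-12) = -0.245
Iteration 2:
  α = (-10 - (1)·0.629 - (4)·-0.245) / (7) = -1.378
  β = (0 - (-1)·-1.378 - (1)·-0.245) / (5) = -0.227
  γ = (1 - (4)·-1.378 - (-4)·-0.227) / (-12) = -0.467

(-1.378, -0.227, -0.467)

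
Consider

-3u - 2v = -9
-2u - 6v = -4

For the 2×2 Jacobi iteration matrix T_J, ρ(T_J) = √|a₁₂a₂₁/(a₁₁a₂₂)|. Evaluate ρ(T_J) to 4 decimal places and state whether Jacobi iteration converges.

0.4714

a₁₂a₂₁/(a₁₁a₂₂) = (-2)·(-2) / ((-3)·(-6)) = 0.222222
ρ = √|0.222222| = √0.222222 = 0.4714
ρ < 1, so Jacobi converges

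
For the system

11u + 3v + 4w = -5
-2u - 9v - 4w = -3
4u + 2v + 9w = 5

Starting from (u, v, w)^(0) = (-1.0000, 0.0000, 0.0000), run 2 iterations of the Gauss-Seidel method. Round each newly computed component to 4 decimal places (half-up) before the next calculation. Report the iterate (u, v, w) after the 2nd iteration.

(-0.8134, 0.2203, 0.8681)

Iteration 1:
  u = (-5 - (3)·0.0000 - (4)·0.0000) / (11) = -0.4545
  v = (-3 - (-2)·-0.4545 - (-4)·0.0000) / (-9) = 0.4343
  w = (5 - (4)·-0.4545 - (2)·0.4343) / (9) = 0.6610
Iteration 2:
  u = (-5 - (3)·0.4343 - (4)·0.6610) / (11) = -0.8134
  v = (-3 - (-2)·-0.8134 - (-4)·0.6610) / (-9) = 0.2203
  w = (5 - (4)·-0.8134 - (2)·0.2203) / (9) = 0.8681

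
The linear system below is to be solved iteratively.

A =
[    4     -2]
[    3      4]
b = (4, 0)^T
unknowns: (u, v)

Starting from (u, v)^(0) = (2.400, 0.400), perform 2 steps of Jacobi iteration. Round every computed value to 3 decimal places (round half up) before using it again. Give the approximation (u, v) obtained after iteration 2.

(0.100, -0.900)

Iteration 1:
  u = (4 - (-2)·0.400) / (4) = 1.200
  v = (0 - (3)·2.400) / (4) = -1.800
Iteration 2:
  u = (4 - (-2)·-1.800) / (4) = 0.100
  v = (0 - (3)·1.200) / (4) = -0.900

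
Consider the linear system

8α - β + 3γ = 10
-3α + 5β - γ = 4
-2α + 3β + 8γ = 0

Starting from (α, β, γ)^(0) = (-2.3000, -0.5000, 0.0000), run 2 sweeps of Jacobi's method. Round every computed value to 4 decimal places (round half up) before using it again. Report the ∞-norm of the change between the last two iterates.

2.0150

Iteration 1:
  α = (10 - (-1)·-0.5000 - (3)·0.0000) / (8) = 1.1875
  β = (4 - (-3)·-2.3000 - (-1)·0.0000) / (5) = -0.5800
  γ = (0 - (-2)·-2.3000 - (3)·-0.5000) / (8) = -0.3875
Iteration 2:
  α = (10 - (-1)·-0.5800 - (3)·-0.3875) / (8) = 1.3228
  β = (4 - (-3)·1.1875 - (-1)·-0.3875) / (5) = 1.4350
  γ = (0 - (-2)·1.1875 - (3)·-0.5800) / (8) = 0.5144
Change: (0.1353, 2.0150, 0.9019) → max |·| = 2.0150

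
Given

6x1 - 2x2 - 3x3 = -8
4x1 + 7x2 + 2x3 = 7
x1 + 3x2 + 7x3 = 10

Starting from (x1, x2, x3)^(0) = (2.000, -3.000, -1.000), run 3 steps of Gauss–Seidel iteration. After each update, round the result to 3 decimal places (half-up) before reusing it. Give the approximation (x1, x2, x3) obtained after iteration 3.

(-0.510, 0.987, 1.078)

Iteration 1:
  x1 = (-8 - (-2)·-3.000 - (-3)·-1.000) / (6) = -2.833
  x2 = (7 - (4)·-2.833 - (2)·-1.000) / (7) = 2.905
  x3 = (10 - (1)·-2.833 - (3)·2.905) / (7) = 0.588
Iteration 2:
  x1 = (-8 - (-2)·2.905 - (-3)·0.588) / (6) = -0.071
  x2 = (7 - (4)·-0.071 - (2)·0.588) / (7) = 0.873
  x3 = (10 - (1)·-0.071 - (3)·0.873) / (7) = 1.065
Iteration 3:
  x1 = (-8 - (-2)·0.873 - (-3)·1.065) / (6) = -0.510
  x2 = (7 - (4)·-0.510 - (2)·1.065) / (7) = 0.987
  x3 = (10 - (1)·-0.510 - (3)·0.987) / (7) = 1.078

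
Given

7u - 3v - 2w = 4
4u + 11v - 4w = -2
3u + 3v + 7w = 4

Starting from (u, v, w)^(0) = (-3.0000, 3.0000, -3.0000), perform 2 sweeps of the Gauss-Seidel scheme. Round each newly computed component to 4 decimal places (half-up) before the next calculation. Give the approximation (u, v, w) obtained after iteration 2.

(0.1113, 0.0847, 0.4874)

Iteration 1:
  u = (4 - (-3)·3.0000 - (-2)·-3.0000) / (7) = 1.0000
  v = (-2 - (4)·1.0000 - (-4)·-3.0000) / (11) = -1.6364
  w = (4 - (3)·1.0000 - (3)·-1.6364) / (7) = 0.8442
Iteration 2:
  u = (4 - (-3)·-1.6364 - (-2)·0.8442) / (7) = 0.1113
  v = (-2 - (4)·0.1113 - (-4)·0.8442) / (11) = 0.0847
  w = (4 - (3)·0.1113 - (3)·0.0847) / (7) = 0.4874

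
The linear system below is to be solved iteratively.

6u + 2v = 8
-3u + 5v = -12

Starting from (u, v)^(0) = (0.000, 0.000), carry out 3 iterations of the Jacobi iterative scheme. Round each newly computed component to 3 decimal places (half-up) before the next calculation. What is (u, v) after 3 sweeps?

Iteration 1:
  u = (8 - (2)·0.000) / (6) = 1.333
  v = (-12 - (-3)·0.000) / (5) = -2.400
Iteration 2:
  u = (8 - (2)·-2.400) / (6) = 2.133
  v = (-12 - (-3)·1.333) / (5) = -1.600
Iteration 3:
  u = (8 - (2)·-1.600) / (6) = 1.867
  v = (-12 - (-3)·2.133) / (5) = -1.120

(1.867, -1.120)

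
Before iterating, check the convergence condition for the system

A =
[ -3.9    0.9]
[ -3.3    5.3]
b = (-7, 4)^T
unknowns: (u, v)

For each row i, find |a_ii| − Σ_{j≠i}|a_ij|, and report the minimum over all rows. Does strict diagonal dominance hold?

row 1: |-3.9| − (0.9) = 3
row 2: |5.3| − (3.3) = 2
minimum over rows = 2 → strictly diagonally dominant (convergence guaranteed)

2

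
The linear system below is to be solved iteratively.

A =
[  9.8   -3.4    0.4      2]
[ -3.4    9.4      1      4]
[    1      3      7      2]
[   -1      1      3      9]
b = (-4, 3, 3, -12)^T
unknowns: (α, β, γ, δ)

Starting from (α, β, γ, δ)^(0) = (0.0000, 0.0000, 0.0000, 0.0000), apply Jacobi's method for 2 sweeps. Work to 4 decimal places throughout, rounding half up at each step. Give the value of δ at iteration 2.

-1.5570

Iteration 1:
  α = (-4 - (-3.4)·0.0000 - (0.4)·0.0000 - (2)·0.0000) / (9.8) = -0.4082
  β = (3 - (-3.4)·0.0000 - (1)·0.0000 - (4)·0.0000) / (9.4) = 0.3191
  γ = (3 - (1)·0.0000 - (3)·0.0000 - (2)·0.0000) / (7) = 0.4286
  δ = (-12 - (-1)·0.0000 - (1)·0.0000 - (3)·0.0000) / (9) = -1.3333
Iteration 2:
  α = (-4 - (-3.4)·0.3191 - (0.4)·0.4286 - (2)·-1.3333) / (9.8) = -0.0428
  β = (3 - (-3.4)·-0.4082 - (1)·0.4286 - (4)·-1.3333) / (9.4) = 0.6933
  γ = (3 - (1)·-0.4082 - (3)·0.3191 - (2)·-1.3333) / (7) = 0.7311
  δ = (-12 - (-1)·-0.4082 - (1)·0.3191 - (3)·0.4286) / (9) = -1.5570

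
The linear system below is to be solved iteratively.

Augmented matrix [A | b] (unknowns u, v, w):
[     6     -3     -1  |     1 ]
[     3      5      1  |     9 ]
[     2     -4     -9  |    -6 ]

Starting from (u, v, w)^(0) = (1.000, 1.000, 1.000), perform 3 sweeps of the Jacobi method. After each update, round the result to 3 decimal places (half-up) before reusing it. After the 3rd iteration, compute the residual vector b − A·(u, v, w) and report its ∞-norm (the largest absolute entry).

Iteration 1:
  u = (1 - (-3)·1.000 - (-1)·1.000) / (6) = 0.833
  v = (9 - (3)·1.000 - (1)·1.000) / (5) = 1.000
  w = (-6 - (2)·1.000 - (-4)·1.000) / (-9) = 0.444
Iteration 2:
  u = (1 - (-3)·1.000 - (-1)·0.444) / (6) = 0.741
  v = (9 - (3)·0.833 - (1)·0.444) / (5) = 1.211
  w = (-6 - (2)·0.833 - (-4)·1.000) / (-9) = 0.407
Iteration 3:
  u = (1 - (-3)·1.211 - (-1)·0.407) / (6) = 0.840
  v = (9 - (3)·0.741 - (1)·0.407) / (5) = 1.274
  w = (-6 - (2)·0.741 - (-4)·1.211) / (-9) = 0.293
Residual b − A·x = (0.075, -0.183, 0.053); ∞-norm = 0.183

0.183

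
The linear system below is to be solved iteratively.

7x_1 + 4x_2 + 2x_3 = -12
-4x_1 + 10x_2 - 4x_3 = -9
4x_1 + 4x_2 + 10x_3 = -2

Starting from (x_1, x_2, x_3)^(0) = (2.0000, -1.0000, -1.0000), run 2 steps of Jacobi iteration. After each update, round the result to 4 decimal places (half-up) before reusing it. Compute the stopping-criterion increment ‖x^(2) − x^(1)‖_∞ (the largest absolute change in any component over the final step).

Iteration 1:
  x_1 = (-12 - (4)·-1.0000 - (2)·-1.0000) / (7) = -0.8571
  x_2 = (-9 - (-4)·2.0000 - (-4)·-1.0000) / (10) = -0.5000
  x_3 = (-2 - (4)·2.0000 - (4)·-1.0000) / (10) = -0.6000
Iteration 2:
  x_1 = (-12 - (4)·-0.5000 - (2)·-0.6000) / (7) = -1.2571
  x_2 = (-9 - (-4)·-0.8571 - (-4)·-0.6000) / (10) = -1.4828
  x_3 = (-2 - (4)·-0.8571 - (4)·-0.5000) / (10) = 0.3428
Change: (-0.4000, -0.9828, 0.9428) → max |·| = 0.9828

0.9828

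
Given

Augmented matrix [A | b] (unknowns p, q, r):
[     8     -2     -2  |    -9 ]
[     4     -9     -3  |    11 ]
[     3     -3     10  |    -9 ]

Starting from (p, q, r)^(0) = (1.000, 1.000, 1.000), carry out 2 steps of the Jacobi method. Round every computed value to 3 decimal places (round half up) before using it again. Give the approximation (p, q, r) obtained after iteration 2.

(-1.628, -1.200, -1.046)

Iteration 1:
  p = (-9 - (-2)·1.000 - (-2)·1.000) / (8) = -0.625
  q = (11 - (4)·1.000 - (-3)·1.000) / (-9) = -1.111
  r = (-9 - (3)·1.000 - (-3)·1.000) / (10) = -0.900
Iteration 2:
  p = (-9 - (-2)·-1.111 - (-2)·-0.900) / (8) = -1.628
  q = (11 - (4)·-0.625 - (-3)·-0.900) / (-9) = -1.200
  r = (-9 - (3)·-0.625 - (-3)·-1.111) / (10) = -1.046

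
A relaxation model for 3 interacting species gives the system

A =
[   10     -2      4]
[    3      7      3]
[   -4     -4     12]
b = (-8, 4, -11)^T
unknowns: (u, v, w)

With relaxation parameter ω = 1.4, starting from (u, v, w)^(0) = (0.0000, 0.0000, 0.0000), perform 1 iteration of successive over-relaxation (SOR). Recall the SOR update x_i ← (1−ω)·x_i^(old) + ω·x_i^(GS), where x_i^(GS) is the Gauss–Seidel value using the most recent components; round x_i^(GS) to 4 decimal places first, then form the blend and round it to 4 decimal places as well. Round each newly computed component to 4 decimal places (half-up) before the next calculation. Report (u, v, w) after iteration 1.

(-1.1200, 1.4720, -1.1190)

Iteration 1:
  u: GS value = (-8 - (-2)·0.0000 - (4)·0.0000) / (10) = -0.8000;  u ← (1−ω)·0.0000 + ω·-0.8000 = -1.1200
  v: GS value = (4 - (3)·-1.1200 - (3)·0.0000) / (7) = 1.0514;  v ← (1−ω)·0.0000 + ω·1.0514 = 1.4720
  w: GS value = (-11 - (-4)·-1.1200 - (-4)·1.4720) / (12) = -0.7993;  w ← (1−ω)·0.0000 + ω·-0.7993 = -1.1190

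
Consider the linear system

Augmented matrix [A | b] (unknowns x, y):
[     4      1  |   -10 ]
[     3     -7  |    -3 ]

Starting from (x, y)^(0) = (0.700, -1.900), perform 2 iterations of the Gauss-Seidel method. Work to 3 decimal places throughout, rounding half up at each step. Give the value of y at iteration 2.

-0.596

Iteration 1:
  x = (-10 - (1)·-1.900) / (4) = -2.025
  y = (-3 - (3)·-2.025) / (-7) = -0.439
Iteration 2:
  x = (-10 - (1)·-0.439) / (4) = -2.390
  y = (-3 - (3)·-2.390) / (-7) = -0.596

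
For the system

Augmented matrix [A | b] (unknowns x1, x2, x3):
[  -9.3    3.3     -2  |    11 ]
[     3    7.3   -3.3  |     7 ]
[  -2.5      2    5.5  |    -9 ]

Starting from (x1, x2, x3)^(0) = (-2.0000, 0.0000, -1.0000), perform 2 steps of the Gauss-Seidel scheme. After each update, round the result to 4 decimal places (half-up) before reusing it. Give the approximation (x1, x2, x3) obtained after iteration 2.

(-0.3446, 0.0133, -1.7978)

Iteration 1:
  x1 = (11 - (3.3)·0.0000 - (-2)·-1.0000) / (-9.3) = -0.9677
  x2 = (7 - (3)·-0.9677 - (-3.3)·-1.0000) / (7.3) = 0.9045
  x3 = (-9 - (-2.5)·-0.9677 - (2)·0.9045) / (5.5) = -2.4051
Iteration 2:
  x1 = (11 - (3.3)·0.9045 - (-2)·-2.4051) / (-9.3) = -0.3446
  x2 = (7 - (3)·-0.3446 - (-3.3)·-2.4051) / (7.3) = 0.0133
  x3 = (-9 - (-2.5)·-0.3446 - (2)·0.0133) / (5.5) = -1.7978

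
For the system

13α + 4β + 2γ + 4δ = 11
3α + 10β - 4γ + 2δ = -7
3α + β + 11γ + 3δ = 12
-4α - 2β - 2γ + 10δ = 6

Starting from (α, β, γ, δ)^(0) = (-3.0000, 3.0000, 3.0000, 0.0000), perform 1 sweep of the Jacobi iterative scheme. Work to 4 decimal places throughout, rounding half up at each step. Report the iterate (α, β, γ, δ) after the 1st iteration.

Iteration 1:
  α = (11 - (4)·3.0000 - (2)·3.0000 - (4)·0.0000) / (13) = -0.5385
  β = (-7 - (3)·-3.0000 - (-4)·3.0000 - (2)·0.0000) / (10) = 1.4000
  γ = (12 - (3)·-3.0000 - (1)·3.0000 - (3)·0.0000) / (11) = 1.6364
  δ = (6 - (-4)·-3.0000 - (-2)·3.0000 - (-2)·3.0000) / (10) = 0.6000

(-0.5385, 1.4000, 1.6364, 0.6000)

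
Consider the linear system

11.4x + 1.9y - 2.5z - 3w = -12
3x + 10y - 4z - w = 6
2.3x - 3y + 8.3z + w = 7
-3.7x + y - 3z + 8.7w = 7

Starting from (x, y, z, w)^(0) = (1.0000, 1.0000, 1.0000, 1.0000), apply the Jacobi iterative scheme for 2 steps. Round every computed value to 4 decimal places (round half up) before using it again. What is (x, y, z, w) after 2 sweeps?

Iteration 1:
  x = (-12 - (1.9)·1.0000 - (-2.5)·1.0000 - (-3)·1.0000) / (11.4) = -0.7368
  y = (6 - (3)·1.0000 - (-4)·1.0000 - (-1)·1.0000) / (10) = 0.8000
  z = (7 - (2.3)·1.0000 - (-3)·1.0000 - (1)·1.0000) / (8.3) = 0.8072
  w = (7 - (-3.7)·1.0000 - (1)·1.0000 - (-3)·1.0000) / (8.7) = 1.4598
Iteration 2:
  x = (-12 - (1.9)·0.8000 - (-2.5)·0.8072 - (-3)·1.4598) / (11.4) = -0.6248
  y = (6 - (3)·-0.7368 - (-4)·0.8072 - (-1)·1.4598) / (10) = 1.2899
  z = (7 - (2.3)·-0.7368 - (-3)·0.8000 - (1)·1.4598) / (8.3) = 1.1608
  w = (7 - (-3.7)·-0.7368 - (1)·0.8000 - (-3)·0.8072) / (8.7) = 0.6776

(-0.6248, 1.2899, 1.1608, 0.6776)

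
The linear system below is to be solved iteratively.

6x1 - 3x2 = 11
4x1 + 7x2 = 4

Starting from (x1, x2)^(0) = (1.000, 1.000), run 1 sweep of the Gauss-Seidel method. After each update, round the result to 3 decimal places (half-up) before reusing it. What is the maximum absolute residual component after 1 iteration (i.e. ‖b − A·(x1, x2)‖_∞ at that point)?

Iteration 1:
  x1 = (11 - (-3)·1.000) / (6) = 2.333
  x2 = (4 - (4)·2.333) / (7) = -0.762
Residual b − A·x = (-5.284, 0.002); ∞-norm = 5.284

5.284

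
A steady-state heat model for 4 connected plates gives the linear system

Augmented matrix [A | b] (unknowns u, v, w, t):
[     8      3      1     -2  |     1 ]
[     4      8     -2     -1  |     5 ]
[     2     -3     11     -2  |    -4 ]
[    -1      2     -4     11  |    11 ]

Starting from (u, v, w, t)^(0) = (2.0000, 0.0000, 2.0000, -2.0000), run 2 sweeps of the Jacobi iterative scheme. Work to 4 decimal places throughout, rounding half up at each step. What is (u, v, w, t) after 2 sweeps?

(0.7855, 0.9034, 0.0630, 0.5692)

Iteration 1:
  u = (1 - (3)·0.0000 - (1)·2.0000 - (-2)·-2.0000) / (8) = -0.6250
  v = (5 - (4)·2.0000 - (-2)·2.0000 - (-1)·-2.0000) / (8) = -0.1250
  w = (-4 - (2)·2.0000 - (-3)·0.0000 - (-2)·-2.0000) / (11) = -1.0909
  t = (11 - (-1)·2.0000 - (2)·0.0000 - (-4)·2.0000) / (11) = 1.9091
Iteration 2:
  u = (1 - (3)·-0.1250 - (1)·-1.0909 - (-2)·1.9091) / (8) = 0.7855
  v = (5 - (4)·-0.6250 - (-2)·-1.0909 - (-1)·1.9091) / (8) = 0.9034
  w = (-4 - (2)·-0.6250 - (-3)·-0.1250 - (-2)·1.9091) / (11) = 0.0630
  t = (11 - (-1)·-0.6250 - (2)·-0.1250 - (-4)·-1.0909) / (11) = 0.5692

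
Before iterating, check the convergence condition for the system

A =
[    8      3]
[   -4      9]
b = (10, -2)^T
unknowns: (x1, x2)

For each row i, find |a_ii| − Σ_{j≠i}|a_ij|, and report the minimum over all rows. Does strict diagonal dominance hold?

5

row 1: |8| − (3) = 5
row 2: |9| − (4) = 5
minimum over rows = 5 → strictly diagonally dominant (convergence guaranteed)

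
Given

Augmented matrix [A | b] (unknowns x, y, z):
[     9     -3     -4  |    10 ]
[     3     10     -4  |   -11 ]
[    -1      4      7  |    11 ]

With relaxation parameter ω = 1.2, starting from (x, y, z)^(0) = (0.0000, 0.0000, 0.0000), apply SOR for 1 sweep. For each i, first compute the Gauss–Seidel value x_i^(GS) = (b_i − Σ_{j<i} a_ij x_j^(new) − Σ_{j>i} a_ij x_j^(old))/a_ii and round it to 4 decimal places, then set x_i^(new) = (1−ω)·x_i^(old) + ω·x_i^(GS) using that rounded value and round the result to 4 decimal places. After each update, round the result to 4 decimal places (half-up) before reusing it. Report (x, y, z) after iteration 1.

Iteration 1:
  x: GS value = (10 - (-3)·0.0000 - (-4)·0.0000) / (9) = 1.1111;  x ← (1−ω)·0.0000 + ω·1.1111 = 1.3333
  y: GS value = (-11 - (3)·1.3333 - (-4)·0.0000) / (10) = -1.5000;  y ← (1−ω)·0.0000 + ω·-1.5000 = -1.8000
  z: GS value = (11 - (-1)·1.3333 - (4)·-1.8000) / (7) = 2.7905;  z ← (1−ω)·0.0000 + ω·2.7905 = 3.3486

(1.3333, -1.8000, 3.3486)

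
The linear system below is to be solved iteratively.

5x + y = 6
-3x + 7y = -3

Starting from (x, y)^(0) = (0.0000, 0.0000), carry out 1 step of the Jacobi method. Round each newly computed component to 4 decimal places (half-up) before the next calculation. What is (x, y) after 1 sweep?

(1.2000, -0.4286)

Iteration 1:
  x = (6 - (1)·0.0000) / (5) = 1.2000
  y = (-3 - (-3)·0.0000) / (7) = -0.4286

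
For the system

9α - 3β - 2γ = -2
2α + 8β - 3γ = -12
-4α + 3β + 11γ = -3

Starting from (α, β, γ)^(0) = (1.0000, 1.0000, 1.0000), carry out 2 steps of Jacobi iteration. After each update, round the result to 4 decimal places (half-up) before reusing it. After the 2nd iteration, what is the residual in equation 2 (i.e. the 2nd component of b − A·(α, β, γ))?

Iteration 1:
  α = (-2 - (-3)·1.0000 - (-2)·1.0000) / (9) = 0.3333
  β = (-12 - (2)·1.0000 - (-3)·1.0000) / (8) = -1.3750
  γ = (-3 - (-4)·1.0000 - (3)·1.0000) / (11) = -0.1818
Iteration 2:
  α = (-2 - (-3)·-1.3750 - (-2)·-0.1818) / (9) = -0.7210
  β = (-12 - (2)·0.3333 - (-3)·-0.1818) / (8) = -1.6515
  γ = (-3 - (-4)·0.3333 - (3)·-1.3750) / (11) = 0.2235
Residual b − A·x = (-0.0185, 3.3245, -3.3880)

3.3245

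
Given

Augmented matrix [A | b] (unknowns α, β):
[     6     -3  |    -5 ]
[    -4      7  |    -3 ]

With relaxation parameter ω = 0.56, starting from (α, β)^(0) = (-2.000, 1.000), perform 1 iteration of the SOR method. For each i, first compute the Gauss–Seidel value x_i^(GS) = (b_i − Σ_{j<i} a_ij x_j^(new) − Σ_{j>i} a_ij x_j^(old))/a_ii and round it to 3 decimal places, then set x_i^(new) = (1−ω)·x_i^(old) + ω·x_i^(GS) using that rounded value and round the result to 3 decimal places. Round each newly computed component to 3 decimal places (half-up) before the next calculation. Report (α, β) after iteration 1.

Iteration 1:
  α: GS value = (-5 - (-3)·1.000) / (6) = -0.333;  α ← (1−ω)·-2.000 + ω·-0.333 = -1.066
  β: GS value = (-3 - (-4)·-1.066) / (7) = -1.038;  β ← (1−ω)·1.000 + ω·-1.038 = -0.141

(-1.066, -0.141)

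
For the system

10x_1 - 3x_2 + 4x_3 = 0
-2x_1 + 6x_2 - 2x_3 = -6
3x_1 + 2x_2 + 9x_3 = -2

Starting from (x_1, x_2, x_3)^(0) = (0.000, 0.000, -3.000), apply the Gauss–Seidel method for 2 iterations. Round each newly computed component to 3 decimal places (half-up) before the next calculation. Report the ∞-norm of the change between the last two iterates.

1.573

Iteration 1:
  x_1 = (0 - (-3)·0.000 - (4)·-3.000) / (10) = 1.200
  x_2 = (-6 - (-2)·1.200 - (-2)·-3.000) / (6) = -1.600
  x_3 = (-2 - (3)·1.200 - (2)·-1.600) / (9) = -0.267
Iteration 2:
  x_1 = (0 - (-3)·-1.600 - (4)·-0.267) / (10) = -0.373
  x_2 = (-6 - (-2)·-0.373 - (-2)·-0.267) / (6) = -1.213
  x_3 = (-2 - (3)·-0.373 - (2)·-1.213) / (9) = 0.172
Change: (-1.573, 0.387, 0.439) → max |·| = 1.573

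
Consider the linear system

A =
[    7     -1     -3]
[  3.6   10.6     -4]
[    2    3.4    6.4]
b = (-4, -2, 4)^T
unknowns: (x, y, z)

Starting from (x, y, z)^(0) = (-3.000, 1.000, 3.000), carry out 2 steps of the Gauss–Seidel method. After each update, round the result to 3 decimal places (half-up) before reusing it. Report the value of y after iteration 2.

Iteration 1:
  x = (-4 - (-1)·1.000 - (-3)·3.000) / (7) = 0.857
  y = (-2 - (3.6)·0.857 - (-4)·3.000) / (10.6) = 0.652
  z = (4 - (2)·0.857 - (3.4)·0.652) / (6.4) = 0.011
Iteration 2:
  x = (-4 - (-1)·0.652 - (-3)·0.011) / (7) = -0.474
  y = (-2 - (3.6)·-0.474 - (-4)·0.011) / (10.6) = -0.024
  z = (4 - (2)·-0.474 - (3.4)·-0.024) / (6.4) = 0.786

-0.024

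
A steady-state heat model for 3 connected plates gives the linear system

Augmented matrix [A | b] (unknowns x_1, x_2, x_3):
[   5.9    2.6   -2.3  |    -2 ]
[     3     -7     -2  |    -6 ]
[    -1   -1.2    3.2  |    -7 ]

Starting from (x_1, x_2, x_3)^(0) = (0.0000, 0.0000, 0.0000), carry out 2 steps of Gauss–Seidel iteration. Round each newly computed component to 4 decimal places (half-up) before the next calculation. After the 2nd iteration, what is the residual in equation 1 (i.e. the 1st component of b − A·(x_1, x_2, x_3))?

-0.9773

Iteration 1:
  x_1 = (-2 - (2.6)·0.0000 - (-2.3)·0.0000) / (5.9) = -0.3390
  x_2 = (-6 - (3)·-0.3390 - (-2)·0.0000) / (-7) = 0.7119
  x_3 = (-7 - (-1)·-0.3390 - (-1.2)·0.7119) / (3.2) = -2.0265
Iteration 2:
  x_1 = (-2 - (2.6)·0.7119 - (-2.3)·-2.0265) / (5.9) = -1.4427
  x_2 = (-6 - (3)·-1.4427 - (-2)·-2.0265) / (-7) = 0.8178
  x_3 = (-7 - (-1)·-1.4427 - (-1.2)·0.8178) / (3.2) = -2.3317
Residual b − A·x = (-0.9773, -0.6107, 0.0001)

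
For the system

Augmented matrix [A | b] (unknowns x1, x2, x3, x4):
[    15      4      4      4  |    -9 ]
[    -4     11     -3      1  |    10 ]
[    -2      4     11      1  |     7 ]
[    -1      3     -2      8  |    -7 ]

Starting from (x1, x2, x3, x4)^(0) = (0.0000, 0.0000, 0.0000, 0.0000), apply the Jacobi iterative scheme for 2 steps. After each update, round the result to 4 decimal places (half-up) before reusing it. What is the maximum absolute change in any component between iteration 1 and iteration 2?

0.3602

Iteration 1:
  x1 = (-9 - (4)·0.0000 - (4)·0.0000 - (4)·0.0000) / (15) = -0.6000
  x2 = (10 - (-4)·0.0000 - (-3)·0.0000 - (1)·0.0000) / (11) = 0.9091
  x3 = (7 - (-2)·0.0000 - (4)·0.0000 - (1)·0.0000) / (11) = 0.6364
  x4 = (-7 - (-1)·0.0000 - (3)·0.0000 - (-2)·0.0000) / (8) = -0.8750
Iteration 2:
  x1 = (-9 - (4)·0.9091 - (4)·0.6364 - (4)·-0.8750) / (15) = -0.7788
  x2 = (10 - (-4)·-0.6000 - (-3)·0.6364 - (1)·-0.8750) / (11) = 0.9440
  x3 = (7 - (-2)·-0.6000 - (4)·0.9091 - (1)·-0.8750) / (11) = 0.2762
  x4 = (-7 - (-1)·-0.6000 - (3)·0.9091 - (-2)·0.6364) / (8) = -1.1318
Change: (-0.1788, 0.0349, -0.3602, -0.2568) → max |·| = 0.3602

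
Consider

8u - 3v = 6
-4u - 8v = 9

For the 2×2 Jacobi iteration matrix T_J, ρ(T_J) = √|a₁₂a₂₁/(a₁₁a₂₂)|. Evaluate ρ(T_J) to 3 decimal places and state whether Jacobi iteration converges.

0.433

a₁₂a₂₁/(a₁₁a₂₂) = (-3)·(-4) / ((8)·(-8)) = -0.187500
ρ = √|-0.187500| = √0.187500 = 0.433
ρ < 1, so Jacobi converges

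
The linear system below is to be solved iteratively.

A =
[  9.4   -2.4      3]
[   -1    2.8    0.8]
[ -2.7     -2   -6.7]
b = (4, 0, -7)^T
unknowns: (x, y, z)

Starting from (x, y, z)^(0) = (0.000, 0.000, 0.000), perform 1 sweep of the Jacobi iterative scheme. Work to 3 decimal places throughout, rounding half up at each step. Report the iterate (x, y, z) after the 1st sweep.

Iteration 1:
  x = (4 - (-2.4)·0.000 - (3)·0.000) / (9.4) = 0.426
  y = (0 - (-1)·0.000 - (0.8)·0.000) / (2.8) = 0.000
  z = (-7 - (-2.7)·0.000 - (-2)·0.000) / (-6.7) = 1.045

(0.426, 0.000, 1.045)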